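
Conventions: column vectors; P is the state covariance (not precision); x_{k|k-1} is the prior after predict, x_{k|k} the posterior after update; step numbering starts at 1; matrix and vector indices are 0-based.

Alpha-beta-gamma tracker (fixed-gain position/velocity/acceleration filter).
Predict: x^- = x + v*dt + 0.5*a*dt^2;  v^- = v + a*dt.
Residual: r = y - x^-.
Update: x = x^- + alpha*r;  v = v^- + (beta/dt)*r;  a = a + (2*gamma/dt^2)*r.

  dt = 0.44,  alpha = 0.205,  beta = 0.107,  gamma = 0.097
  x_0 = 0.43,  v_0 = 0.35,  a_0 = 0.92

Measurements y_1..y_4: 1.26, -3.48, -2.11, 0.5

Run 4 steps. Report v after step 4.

v_post = -3.6113

step 1: x_pred=0.6731  r=0.5869  x^+=0.7934  v^+=0.8975  a^+=1.5082
step 2: x_pred=1.3343  r=-4.8143  x^+=0.3474  v^+=0.3904  a^+=-3.3161
step 3: x_pred=0.1981  r=-2.3081  x^+=-0.2750  v^+=-1.6300  a^+=-5.6290
step 4: x_pred=-1.5371  r=2.0371  x^+=-1.1195  v^+=-3.6113  a^+=-3.5876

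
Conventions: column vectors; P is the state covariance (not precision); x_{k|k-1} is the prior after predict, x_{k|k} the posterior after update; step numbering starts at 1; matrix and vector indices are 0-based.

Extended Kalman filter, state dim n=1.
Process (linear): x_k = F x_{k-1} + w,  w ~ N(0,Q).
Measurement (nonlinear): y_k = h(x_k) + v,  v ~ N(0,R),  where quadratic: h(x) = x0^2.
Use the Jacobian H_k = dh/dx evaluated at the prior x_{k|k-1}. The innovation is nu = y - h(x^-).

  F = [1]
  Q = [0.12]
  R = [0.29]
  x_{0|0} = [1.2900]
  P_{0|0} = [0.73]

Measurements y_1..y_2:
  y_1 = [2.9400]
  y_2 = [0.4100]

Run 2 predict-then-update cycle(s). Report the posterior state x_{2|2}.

step 1: x^-=[1.2900]  P^-=[0.8500]  H_jac=[2.5800]  S=[5.9479]  K=[0.3687]  nu=[1.2759]  x^+=[1.7604]  P^+=[0.0414]
step 2: x^-=[1.7604]  P^-=[0.1614]  H_jac=[3.5208]  S=[2.2913]  K=[0.2481]  nu=[-2.6891]  x^+=[1.0933]  P^+=[0.0204]

x_post = [1.0933]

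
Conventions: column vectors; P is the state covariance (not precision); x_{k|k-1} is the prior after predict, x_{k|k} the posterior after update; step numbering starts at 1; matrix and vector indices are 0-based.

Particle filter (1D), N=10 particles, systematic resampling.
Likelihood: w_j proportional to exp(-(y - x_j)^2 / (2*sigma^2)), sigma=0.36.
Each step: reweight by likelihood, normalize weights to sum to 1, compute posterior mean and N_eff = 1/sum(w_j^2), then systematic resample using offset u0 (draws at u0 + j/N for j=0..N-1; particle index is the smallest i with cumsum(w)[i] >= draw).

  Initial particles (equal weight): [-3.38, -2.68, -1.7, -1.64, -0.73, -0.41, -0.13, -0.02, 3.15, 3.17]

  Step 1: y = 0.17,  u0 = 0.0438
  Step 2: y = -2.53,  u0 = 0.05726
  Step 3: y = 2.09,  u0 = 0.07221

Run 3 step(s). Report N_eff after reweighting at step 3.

step 1: w=[0.0000, 0.0000, 0.0000, 0.0000, 0.0232, 0.1442, 0.3732, 0.4594, 0.0000, 0.0000]  mean=-0.1338  Neff=2.6907  idx=[5, 5, 6, 6, 6, 7, 7, 7, 7, 7]
step 2: w=[0.4932, 0.4932, 0.0037, 0.0037, 0.0037, 0.0005, 0.0005, 0.0005, 0.0005, 0.0005]  mean=-0.4060  Neff=2.0551  idx=[0, 0, 0, 0, 0, 1, 1, 1, 1, 1]
step 3: w=[0.1000, 0.1000, 0.1000, 0.1000, 0.1000, 0.1000, 0.1000, 0.1000, 0.1000, 0.1000]  mean=-0.4100  Neff=10.0000  idx=[0, 1, 2, 3, 4, 5, 6, 7, 8, 9]

N_eff = 10.0000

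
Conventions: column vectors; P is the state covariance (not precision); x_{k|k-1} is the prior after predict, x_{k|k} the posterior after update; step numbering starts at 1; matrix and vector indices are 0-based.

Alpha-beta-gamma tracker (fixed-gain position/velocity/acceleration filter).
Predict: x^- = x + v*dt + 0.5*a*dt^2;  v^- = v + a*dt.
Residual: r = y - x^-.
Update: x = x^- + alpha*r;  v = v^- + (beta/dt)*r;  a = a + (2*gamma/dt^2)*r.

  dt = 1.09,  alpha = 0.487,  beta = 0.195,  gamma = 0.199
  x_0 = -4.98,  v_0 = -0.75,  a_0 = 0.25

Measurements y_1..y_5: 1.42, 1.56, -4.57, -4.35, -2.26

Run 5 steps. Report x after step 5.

x_post = -0.4879

step 1: x_pred=-5.6490  r=7.0690  x^+=-2.2064  v^+=0.7871  a^+=2.6180
step 2: x_pred=0.2068  r=1.3532  x^+=0.8658  v^+=3.8829  a^+=3.0713
step 3: x_pred=6.9227  r=-11.4927  x^+=1.3257  v^+=5.1746  a^+=-0.7786
step 4: x_pred=6.5035  r=-10.8535  x^+=1.2179  v^+=2.3842  a^+=-4.4144
step 5: x_pred=1.1943  r=-3.4543  x^+=-0.4879  v^+=-3.0454  a^+=-5.5715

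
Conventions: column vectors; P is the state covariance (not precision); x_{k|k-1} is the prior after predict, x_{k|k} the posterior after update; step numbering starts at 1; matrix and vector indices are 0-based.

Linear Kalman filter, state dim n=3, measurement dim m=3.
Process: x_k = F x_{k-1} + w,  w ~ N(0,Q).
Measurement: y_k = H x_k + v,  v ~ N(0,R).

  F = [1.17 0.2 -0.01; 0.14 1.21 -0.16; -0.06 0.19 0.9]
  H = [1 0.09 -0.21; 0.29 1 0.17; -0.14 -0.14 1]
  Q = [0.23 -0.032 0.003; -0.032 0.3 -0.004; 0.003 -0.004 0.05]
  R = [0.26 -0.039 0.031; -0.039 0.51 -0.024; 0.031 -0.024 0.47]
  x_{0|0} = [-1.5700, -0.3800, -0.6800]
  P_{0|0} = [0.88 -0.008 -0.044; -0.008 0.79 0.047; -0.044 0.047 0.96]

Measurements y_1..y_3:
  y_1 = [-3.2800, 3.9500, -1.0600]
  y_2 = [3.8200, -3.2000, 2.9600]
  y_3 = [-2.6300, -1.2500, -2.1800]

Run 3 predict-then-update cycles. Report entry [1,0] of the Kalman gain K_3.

step 1: x^-=[-1.9061, -0.5708, -0.5900]  P^-=[1.4634 0.2995 -0.0771; 0.2995 1.4795 0.0761; -0.0771 0.0761 0.8803]  S=[1.8576 0.7712 -0.4933; 0.7712 2.3301 -0.1412; -0.4933 -0.1412 1.4200]  K=[0.8093 0.0407 0.0571; -0.0893 0.7023 -0.0830; -0.0273 0.1342 0.6239]  nu=[-1.4464, 5.1739, -0.8168]  x^+=[-2.9130, 3.2600, -0.3659]  P^+=[0.2338 -0.0920 0.0708; -0.0920 0.3932 -0.0165; 0.0708 -0.0165 0.2968]
step 2: x^-=[-2.7526, 3.5953, 0.4649]  P^-=[0.5211 -0.0436 0.0512; -0.0436 0.8598 0.0381; 0.0512 0.0381 0.2942]  S=[0.7702 0.1324 -0.0507; 0.1324 1.4149 -0.0568; -0.0507 -0.0568 0.7646]  K=[0.6553 0.0218 0.0246; -0.0750 0.6080 -0.0594; 0.0003 0.0878 0.3750]  nu=[6.3466, -6.0761, 2.6131]  x^+=[1.3384, -0.7298, 0.9129]  P^+=[0.1871 -0.0772 0.0467; -0.0772 0.3382 -0.0083; 0.0467 -0.0083 0.1795]
step 3: x^-=[1.4109, -0.8417, 0.6027]  P^-=[0.4624 -0.0392 0.0326; -0.0392 0.7784 0.0474; 0.0326 0.0474 0.2022]  S=[0.7151 0.1121 -0.0408; 0.1121 1.3298 -0.0553; -0.0408 -0.0553 0.6726]  K=[0.6286 0.0226 0.0004; -0.0649 0.5867 -0.0390; -0.0039 0.0810 0.2904]  nu=[-3.8385, -0.9199, -2.7030]  x^+=[-1.0239, -1.0268, -0.2417]  P^+=[0.1760 -0.0698 0.0340; -0.0698 0.3228 0.0010; 0.0340 0.0010 0.1393]

K[1,0] = -0.0649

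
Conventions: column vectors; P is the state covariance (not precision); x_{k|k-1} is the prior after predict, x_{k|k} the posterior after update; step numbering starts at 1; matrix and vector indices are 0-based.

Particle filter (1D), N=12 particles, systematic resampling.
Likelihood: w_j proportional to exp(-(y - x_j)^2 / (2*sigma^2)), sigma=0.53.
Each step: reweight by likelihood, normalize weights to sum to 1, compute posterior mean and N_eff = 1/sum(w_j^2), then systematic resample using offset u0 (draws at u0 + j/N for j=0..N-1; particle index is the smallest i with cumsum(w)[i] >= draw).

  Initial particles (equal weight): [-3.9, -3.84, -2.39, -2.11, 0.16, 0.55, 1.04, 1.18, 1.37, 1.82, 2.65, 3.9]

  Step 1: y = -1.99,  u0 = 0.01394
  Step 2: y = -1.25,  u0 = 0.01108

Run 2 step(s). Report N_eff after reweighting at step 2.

step 1: w=[0.0009, 0.0013, 0.4345, 0.5631, 0.0002, 0.0000, 0.0000, 0.0000, 0.0000, 0.0000, 0.0000, 0.0000]  mean=-2.2351  Neff=1.9766  idx=[2, 2, 2, 2, 2, 2, 3, 3, 3, 3, 3, 3]
step 2: w=[0.0449, 0.0449, 0.0449, 0.0449, 0.0449, 0.0449, 0.1217, 0.1217, 0.1217, 0.1217, 0.1217, 0.1217]  mean=-2.1855  Neff=9.8978  idx=[0, 2, 3, 5, 6, 7, 7, 8, 9, 10, 10, 11]

N_eff = 9.8978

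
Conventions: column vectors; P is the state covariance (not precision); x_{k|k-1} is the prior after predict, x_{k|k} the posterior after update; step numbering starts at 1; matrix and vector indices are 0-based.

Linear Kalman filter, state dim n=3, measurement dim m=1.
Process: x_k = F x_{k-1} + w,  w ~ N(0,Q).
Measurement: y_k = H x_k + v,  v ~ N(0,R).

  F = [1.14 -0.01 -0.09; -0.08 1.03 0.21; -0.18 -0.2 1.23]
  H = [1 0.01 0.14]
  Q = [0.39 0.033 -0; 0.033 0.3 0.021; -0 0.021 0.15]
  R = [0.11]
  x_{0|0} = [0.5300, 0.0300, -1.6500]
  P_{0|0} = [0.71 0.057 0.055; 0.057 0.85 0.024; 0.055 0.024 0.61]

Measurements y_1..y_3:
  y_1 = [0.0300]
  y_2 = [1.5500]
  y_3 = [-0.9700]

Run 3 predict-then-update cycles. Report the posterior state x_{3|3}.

step 1: x^-=[0.7524, -0.3580, -2.1309]  P^-=[1.3052 0.0262 -0.1463; 0.0262 1.2324 0.0259; -0.1463 0.0259 1.0978]  S=[1.3965]  K=[0.9202; 0.0302; 0.0055]  nu=[-0.4205]  x^+=[0.3655, -0.3707, -2.1332]  P^+=[0.1228 -0.0126 -0.1533; -0.0126 1.2311 0.0257; -0.1533 0.0257 1.0978]
step 2: x^-=[0.6123, -0.8590, -2.6155]  P^-=[0.5904 -0.0667 -0.3588; -0.0667 1.6736 0.1072; -0.3588 0.1072 1.9184]  S=[0.6367]  K=[0.8474; -0.0548; -0.1400]  nu=[1.3124]  x^+=[1.7245, -0.9310, -2.7992]  P^+=[0.1332 -0.0371 -0.2832; -0.0371 1.6717 0.1023; -0.2832 0.1023 1.9059]
step 3: x^-=[2.2271, -1.6847, -3.5672]  P^-=[0.6379 -0.1555 -0.6278; -0.1555 2.2183 0.3411; -0.6278 0.3411 3.1770]  S=[0.6325]  K=[0.8672; -0.1353; -0.2839]  nu=[-2.6809]  x^+=[-0.0977, -1.3220, -2.8061]  P^+=[0.1623 -0.0813 -0.4720; -0.0813 2.2067 0.3168; -0.4720 0.3168 3.1261]

x_post = [-0.0977, -1.3220, -2.8061]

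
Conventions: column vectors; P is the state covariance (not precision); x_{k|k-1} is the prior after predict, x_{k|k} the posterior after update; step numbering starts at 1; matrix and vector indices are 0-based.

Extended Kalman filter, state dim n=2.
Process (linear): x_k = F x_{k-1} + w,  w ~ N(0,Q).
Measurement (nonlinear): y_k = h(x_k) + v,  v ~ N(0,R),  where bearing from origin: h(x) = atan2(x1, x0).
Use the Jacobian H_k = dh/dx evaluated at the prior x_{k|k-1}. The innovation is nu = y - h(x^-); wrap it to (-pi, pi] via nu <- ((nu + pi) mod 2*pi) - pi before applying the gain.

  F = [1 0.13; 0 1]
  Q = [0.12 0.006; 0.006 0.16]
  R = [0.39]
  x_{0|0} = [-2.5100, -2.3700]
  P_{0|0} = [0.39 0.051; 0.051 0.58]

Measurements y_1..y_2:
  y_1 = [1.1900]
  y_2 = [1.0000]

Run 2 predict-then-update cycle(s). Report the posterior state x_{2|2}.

step 1: x^-=[-2.8181, -2.3700]  P^-=[0.5331 0.1324; 0.1324 0.7400]  H_jac=[0.1748 -0.2078]  S=[0.4286]  K=[0.1532; -0.3048]  nu=[-2.6508]  x^+=[-3.2242, -1.5619]  P^+=[0.5230 0.1524; 0.1524 0.7002]
step 2: x^-=[-3.4272, -1.5619]  P^-=[0.6945 0.2494; 0.2494 0.8602]  H_jac=[0.1101 -0.2416]  S=[0.4354]  K=[0.0372; -0.4143]  nu=[-2.5692]  x^+=[-3.5228, -0.4976]  P^+=[0.6939 0.2561; 0.2561 0.7855]

x_post = [-3.5228, -0.4976]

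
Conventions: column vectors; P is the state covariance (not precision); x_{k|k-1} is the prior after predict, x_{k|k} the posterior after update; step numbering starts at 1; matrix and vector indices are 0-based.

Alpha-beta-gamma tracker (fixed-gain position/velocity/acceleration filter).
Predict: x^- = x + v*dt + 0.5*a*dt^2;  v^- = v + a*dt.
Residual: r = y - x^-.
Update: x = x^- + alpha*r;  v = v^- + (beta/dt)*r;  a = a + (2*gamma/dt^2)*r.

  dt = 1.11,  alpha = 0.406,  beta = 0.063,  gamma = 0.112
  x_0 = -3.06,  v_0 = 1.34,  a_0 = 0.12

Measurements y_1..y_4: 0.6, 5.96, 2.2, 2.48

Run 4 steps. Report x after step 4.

x_post = 6.4889

step 1: x_pred=-1.4987  r=2.0987  x^+=-0.6466  v^+=1.5923  a^+=0.5015
step 2: x_pred=1.4298  r=4.5302  x^+=3.2691  v^+=2.4061  a^+=1.3251
step 3: x_pred=6.7563  r=-4.5563  x^+=4.9064  v^+=3.6185  a^+=0.4968
step 4: x_pred=9.2290  r=-6.7490  x^+=6.4889  v^+=3.7869  a^+=-0.7302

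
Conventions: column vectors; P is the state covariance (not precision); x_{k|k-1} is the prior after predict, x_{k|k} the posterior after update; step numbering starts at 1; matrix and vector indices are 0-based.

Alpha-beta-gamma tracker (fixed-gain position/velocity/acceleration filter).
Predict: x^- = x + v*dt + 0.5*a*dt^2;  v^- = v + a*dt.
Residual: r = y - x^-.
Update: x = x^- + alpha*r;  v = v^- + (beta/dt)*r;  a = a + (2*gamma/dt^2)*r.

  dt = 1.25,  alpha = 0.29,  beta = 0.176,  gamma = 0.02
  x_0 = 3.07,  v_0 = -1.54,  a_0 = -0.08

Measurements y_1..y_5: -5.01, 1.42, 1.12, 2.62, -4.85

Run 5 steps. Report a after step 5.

step 1: x_pred=1.0825  r=-6.0925  x^+=-0.6843  v^+=-2.4978  a^+=-0.2360
step 2: x_pred=-3.9910  r=5.4110  x^+=-2.4218  v^+=-2.0309  a^+=-0.0974
step 3: x_pred=-5.0366  r=6.1566  x^+=-3.2512  v^+=-1.2859  a^+=0.0602
step 4: x_pred=-4.8115  r=7.4315  x^+=-2.6564  v^+=-0.1643  a^+=0.2504
step 5: x_pred=-2.6662  r=-2.1838  x^+=-3.2995  v^+=-0.1588  a^+=0.1945

a_post = 0.1945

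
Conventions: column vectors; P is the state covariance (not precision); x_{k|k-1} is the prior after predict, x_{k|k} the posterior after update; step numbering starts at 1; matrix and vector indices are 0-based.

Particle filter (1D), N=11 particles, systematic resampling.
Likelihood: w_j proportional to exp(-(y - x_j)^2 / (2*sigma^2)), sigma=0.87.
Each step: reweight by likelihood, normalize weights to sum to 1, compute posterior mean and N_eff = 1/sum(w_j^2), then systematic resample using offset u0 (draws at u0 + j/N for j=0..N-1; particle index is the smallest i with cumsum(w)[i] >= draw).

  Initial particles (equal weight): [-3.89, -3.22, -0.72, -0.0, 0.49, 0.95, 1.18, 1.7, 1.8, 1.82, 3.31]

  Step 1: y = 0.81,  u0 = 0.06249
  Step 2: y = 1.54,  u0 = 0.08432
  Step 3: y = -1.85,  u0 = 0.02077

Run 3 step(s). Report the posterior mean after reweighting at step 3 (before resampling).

step 1: w=[0.0000, 0.0000, 0.0399, 0.1214, 0.1751, 0.1849, 0.1711, 0.1110, 0.0980, 0.0955, 0.0030]  mean=0.9836  Neff=7.0658  idx=[3, 3, 4, 4, 5, 5, 6, 7, 7, 8, 9]
step 2: w=[0.0269, 0.0269, 0.0622, 0.0622, 0.1024, 0.1024, 0.1183, 0.1267, 0.1267, 0.1232, 0.1223]  mean=1.2700  Neff=9.4027  idx=[2, 3, 4, 5, 6, 7, 8, 8, 9, 10, 10]
step 3: w=[0.3923, 0.3923, 0.0823, 0.0823, 0.0339, 0.0035, 0.0035, 0.0035, 0.0022, 0.0020, 0.0020]  mean=0.6102  Neff=3.0998  idx=[0, 0, 0, 0, 0, 1, 1, 1, 1, 2, 3]

post_mean = 0.6102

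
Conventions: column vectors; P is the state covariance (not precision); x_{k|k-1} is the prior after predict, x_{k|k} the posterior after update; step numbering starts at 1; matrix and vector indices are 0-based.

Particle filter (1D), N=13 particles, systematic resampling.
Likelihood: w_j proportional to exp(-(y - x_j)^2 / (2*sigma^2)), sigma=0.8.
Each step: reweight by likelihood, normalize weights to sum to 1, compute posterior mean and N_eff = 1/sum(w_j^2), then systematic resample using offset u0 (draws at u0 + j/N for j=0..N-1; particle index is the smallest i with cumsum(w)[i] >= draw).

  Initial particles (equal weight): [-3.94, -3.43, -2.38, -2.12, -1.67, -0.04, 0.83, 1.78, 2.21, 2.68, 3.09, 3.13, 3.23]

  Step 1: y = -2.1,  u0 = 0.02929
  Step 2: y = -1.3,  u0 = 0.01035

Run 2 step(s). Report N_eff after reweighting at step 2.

N_eff = 10.9385

step 1: w=[0.0224, 0.0793, 0.2971, 0.3158, 0.2734, 0.0115, 0.0004, 0.0000, 0.0000, 0.0000, 0.0000, 0.0000, 0.0000]  mean=-2.1939  Neff=3.7075  idx=[1, 2, 2, 2, 2, 3, 3, 3, 3, 4, 4, 4, 4]
step 2: w=[0.0038, 0.0529, 0.0529, 0.0529, 0.0529, 0.0778, 0.0778, 0.0778, 0.0778, 0.1183, 0.1183, 0.1183, 0.1183]  mean=-1.9671  Neff=10.9385  idx=[1, 2, 4, 5, 6, 7, 8, 9, 9, 10, 11, 11, 12]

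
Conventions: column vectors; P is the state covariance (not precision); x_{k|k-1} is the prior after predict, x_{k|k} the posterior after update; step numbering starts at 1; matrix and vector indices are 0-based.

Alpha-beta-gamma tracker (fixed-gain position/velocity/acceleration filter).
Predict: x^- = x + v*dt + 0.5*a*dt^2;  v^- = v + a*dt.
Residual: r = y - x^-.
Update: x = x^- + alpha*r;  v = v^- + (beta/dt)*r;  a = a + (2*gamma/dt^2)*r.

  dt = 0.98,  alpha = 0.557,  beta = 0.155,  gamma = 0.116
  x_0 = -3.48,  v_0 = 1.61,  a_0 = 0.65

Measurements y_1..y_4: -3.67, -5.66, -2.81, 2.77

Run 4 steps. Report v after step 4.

step 1: x_pred=-1.5901  r=-2.0799  x^+=-2.7486  v^+=1.9180  a^+=0.1476
step 2: x_pred=-0.7981  r=-4.8619  x^+=-3.5062  v^+=1.2937  a^+=-1.0269
step 3: x_pred=-2.7315  r=-0.0785  x^+=-2.7752  v^+=0.2749  a^+=-1.0459
step 4: x_pred=-3.0081  r=5.7781  x^+=0.2103  v^+=0.1638  a^+=0.3499

v_post = 0.1638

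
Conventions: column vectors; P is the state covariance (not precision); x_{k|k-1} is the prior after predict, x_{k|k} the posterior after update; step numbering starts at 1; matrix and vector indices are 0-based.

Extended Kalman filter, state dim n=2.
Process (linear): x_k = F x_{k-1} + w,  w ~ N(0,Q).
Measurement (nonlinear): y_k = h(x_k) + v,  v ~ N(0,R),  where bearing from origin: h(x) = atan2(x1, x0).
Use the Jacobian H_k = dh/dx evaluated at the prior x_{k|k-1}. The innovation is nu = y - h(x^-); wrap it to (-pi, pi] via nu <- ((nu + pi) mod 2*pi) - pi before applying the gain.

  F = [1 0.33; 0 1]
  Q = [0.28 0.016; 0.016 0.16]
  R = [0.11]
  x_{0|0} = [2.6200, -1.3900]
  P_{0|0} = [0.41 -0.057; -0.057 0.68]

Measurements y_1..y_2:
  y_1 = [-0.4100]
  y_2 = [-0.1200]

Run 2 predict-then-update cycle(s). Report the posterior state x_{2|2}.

x_post = [2.2912, -0.7629]

step 1: x^-=[2.1613, -1.3900]  P^-=[0.7264 0.1834; 0.1834 0.8400]  H_jac=[0.2105 0.3273]  S=[0.2574]  K=[0.8271; 1.2179]  nu=[0.1615]  x^+=[2.2949, -1.1933]  P^+=[0.5503 -0.0759; -0.0759 0.4581]
step 2: x^-=[1.9011, -1.1933]  P^-=[0.8301 0.0912; 0.0912 0.6181]  H_jac=[0.2368 0.3773]  S=[0.2609]  K=[0.8856; 0.9769]  nu=[0.4405]  x^+=[2.2912, -0.7629]  P^+=[0.6255 -0.1344; -0.1344 0.3692]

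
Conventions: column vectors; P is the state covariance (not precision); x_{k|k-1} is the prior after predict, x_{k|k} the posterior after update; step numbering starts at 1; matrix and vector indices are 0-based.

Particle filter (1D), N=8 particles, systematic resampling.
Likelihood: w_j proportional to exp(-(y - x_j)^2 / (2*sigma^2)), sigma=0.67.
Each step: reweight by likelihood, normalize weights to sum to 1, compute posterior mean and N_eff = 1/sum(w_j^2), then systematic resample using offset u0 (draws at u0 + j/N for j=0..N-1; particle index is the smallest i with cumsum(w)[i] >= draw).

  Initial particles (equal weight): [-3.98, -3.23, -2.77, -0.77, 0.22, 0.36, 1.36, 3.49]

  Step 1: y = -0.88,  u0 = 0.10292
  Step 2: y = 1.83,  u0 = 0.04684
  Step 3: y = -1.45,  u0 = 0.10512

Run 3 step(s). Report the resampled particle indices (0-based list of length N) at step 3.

resampled_idx = [0, 1, 2, 3, 4, 4, 6, 7]

step 1: w=[0.0000, 0.0015, 0.0129, 0.6798, 0.1790, 0.1243, 0.0026, 0.0000]  mean=-0.4763  Neff=1.9618  idx=[3, 3, 3, 3, 3, 4, 4, 5]
step 2: w=[0.0026, 0.0026, 0.0026, 0.0026, 0.0026, 0.2729, 0.2729, 0.4411]  mean=0.2687  Neff=2.9109  idx=[5, 5, 6, 6, 6, 7, 7, 7]
step 3: w=[0.1483, 0.1483, 0.1483, 0.1483, 0.1483, 0.0862, 0.0862, 0.0862]  mean=0.2562  Neff=7.5625  idx=[0, 1, 2, 3, 4, 4, 6, 7]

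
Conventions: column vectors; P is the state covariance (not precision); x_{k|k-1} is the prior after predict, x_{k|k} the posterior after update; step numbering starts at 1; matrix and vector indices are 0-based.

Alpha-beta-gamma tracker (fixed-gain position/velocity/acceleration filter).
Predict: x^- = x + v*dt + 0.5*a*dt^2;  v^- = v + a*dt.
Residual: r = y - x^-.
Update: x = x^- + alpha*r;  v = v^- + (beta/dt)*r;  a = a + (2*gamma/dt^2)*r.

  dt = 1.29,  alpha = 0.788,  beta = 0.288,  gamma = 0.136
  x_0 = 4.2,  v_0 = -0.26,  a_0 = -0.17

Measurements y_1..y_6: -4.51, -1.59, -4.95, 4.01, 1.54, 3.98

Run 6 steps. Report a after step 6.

a_post = 1.6641

step 1: x_pred=3.7232  r=-8.2332  x^+=-2.7646  v^+=-2.3174  a^+=-1.5157
step 2: x_pred=-7.0152  r=5.4252  x^+=-2.7401  v^+=-3.0615  a^+=-0.6290
step 3: x_pred=-7.2128  r=2.2628  x^+=-5.4297  v^+=-3.3677  a^+=-0.2591
step 4: x_pred=-9.9896  r=13.9996  x^+=1.0421  v^+=-0.5764  a^+=2.0291
step 5: x_pred=1.9868  r=-0.4468  x^+=1.6347  v^+=1.9414  a^+=1.9561
step 6: x_pred=5.7667  r=-1.7867  x^+=4.3588  v^+=4.0659  a^+=1.6641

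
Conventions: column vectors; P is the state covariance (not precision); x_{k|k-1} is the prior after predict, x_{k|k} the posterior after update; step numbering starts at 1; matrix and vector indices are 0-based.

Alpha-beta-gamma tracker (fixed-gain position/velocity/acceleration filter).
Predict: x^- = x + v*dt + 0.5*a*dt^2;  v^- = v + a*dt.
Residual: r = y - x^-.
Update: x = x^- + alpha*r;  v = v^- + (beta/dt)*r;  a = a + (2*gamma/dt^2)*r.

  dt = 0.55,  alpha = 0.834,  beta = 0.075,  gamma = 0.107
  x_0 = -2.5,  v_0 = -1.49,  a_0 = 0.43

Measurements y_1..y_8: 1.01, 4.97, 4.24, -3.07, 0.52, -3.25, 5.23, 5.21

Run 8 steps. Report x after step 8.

x_post = 4.7958

step 1: x_pred=-3.2545  r=4.2645  x^+=0.3021  v^+=-0.6720  a^+=3.4468
step 2: x_pred=0.4538  r=4.5162  x^+=4.2203  v^+=1.8396  a^+=6.6417
step 3: x_pred=6.2367  r=-1.9967  x^+=4.5714  v^+=5.2203  a^+=5.2292
step 4: x_pred=8.2335  r=-11.3035  x^+=-1.1936  v^+=6.5550  a^+=-2.7673
step 5: x_pred=1.9931  r=-1.4731  x^+=0.7645  v^+=4.8321  a^+=-3.8094
step 6: x_pred=2.8460  r=-6.0960  x^+=-2.2381  v^+=1.9056  a^+=-8.1220
step 7: x_pred=-2.4184  r=7.6484  x^+=3.9604  v^+=-1.5185  a^+=-2.7112
step 8: x_pred=2.7151  r=2.4949  x^+=4.7958  v^+=-2.6694  a^+=-0.9462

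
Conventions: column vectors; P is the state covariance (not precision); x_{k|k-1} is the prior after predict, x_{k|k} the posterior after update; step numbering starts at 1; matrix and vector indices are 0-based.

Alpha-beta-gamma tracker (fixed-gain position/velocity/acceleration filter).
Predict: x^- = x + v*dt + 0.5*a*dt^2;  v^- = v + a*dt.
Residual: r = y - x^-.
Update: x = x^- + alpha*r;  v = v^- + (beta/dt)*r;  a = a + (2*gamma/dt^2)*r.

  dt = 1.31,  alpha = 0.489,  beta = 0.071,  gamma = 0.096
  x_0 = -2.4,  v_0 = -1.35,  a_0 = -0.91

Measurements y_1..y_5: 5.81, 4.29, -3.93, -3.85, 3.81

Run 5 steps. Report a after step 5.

step 1: x_pred=-4.9493  r=10.7593  x^+=0.3120  v^+=-1.9590  a^+=0.2938
step 2: x_pred=-2.0022  r=6.2922  x^+=1.0747  v^+=-1.2331  a^+=0.9978
step 3: x_pred=0.3155  r=-4.2455  x^+=-1.7606  v^+=-0.1561  a^+=0.5228
step 4: x_pred=-1.5166  r=-2.3334  x^+=-2.6576  v^+=0.4022  a^+=0.2617
step 5: x_pred=-1.9062  r=5.7162  x^+=0.8890  v^+=1.0548  a^+=0.9012

a_post = 0.9012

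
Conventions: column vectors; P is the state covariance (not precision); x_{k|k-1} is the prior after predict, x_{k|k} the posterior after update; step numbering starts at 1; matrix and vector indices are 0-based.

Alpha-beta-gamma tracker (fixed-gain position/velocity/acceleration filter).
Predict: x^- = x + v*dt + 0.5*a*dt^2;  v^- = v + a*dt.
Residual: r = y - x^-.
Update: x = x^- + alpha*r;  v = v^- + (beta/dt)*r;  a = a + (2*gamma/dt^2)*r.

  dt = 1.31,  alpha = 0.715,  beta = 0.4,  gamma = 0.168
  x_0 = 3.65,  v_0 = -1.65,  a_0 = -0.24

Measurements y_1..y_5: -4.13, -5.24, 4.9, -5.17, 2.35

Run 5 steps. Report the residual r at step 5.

step 1: x_pred=1.2826  r=-5.4126  x^+=-2.5874  v^+=-3.6171  a^+=-1.2997
step 2: x_pred=-8.4411  r=3.2011  x^+=-6.1523  v^+=-4.3423  a^+=-0.6730
step 3: x_pred=-12.4182  r=17.3182  x^+=-0.0357  v^+=0.0640  a^+=2.7178
step 4: x_pred=2.3802  r=-7.5502  x^+=-3.0182  v^+=1.3189  a^+=1.2395
step 5: x_pred=-0.2268  r=2.5768  x^+=1.6156  v^+=3.7295  a^+=1.7440

resid = 2.5768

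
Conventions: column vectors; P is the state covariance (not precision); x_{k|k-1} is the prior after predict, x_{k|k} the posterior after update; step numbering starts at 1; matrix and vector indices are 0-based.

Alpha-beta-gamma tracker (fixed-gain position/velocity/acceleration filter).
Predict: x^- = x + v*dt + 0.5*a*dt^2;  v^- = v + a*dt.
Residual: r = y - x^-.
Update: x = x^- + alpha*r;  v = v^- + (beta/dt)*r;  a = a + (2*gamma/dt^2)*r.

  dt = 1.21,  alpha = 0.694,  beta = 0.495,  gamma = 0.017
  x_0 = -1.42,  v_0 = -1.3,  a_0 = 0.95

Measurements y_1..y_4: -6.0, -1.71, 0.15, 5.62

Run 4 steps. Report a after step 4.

step 1: x_pred=-2.2976  r=-3.7024  x^+=-4.8671  v^+=-1.6651  a^+=0.8640
step 2: x_pred=-6.2494  r=4.5394  x^+=-3.0990  v^+=1.2373  a^+=0.9694
step 3: x_pred=-0.8922  r=1.0422  x^+=-0.1689  v^+=2.8367  a^+=0.9936
step 4: x_pred=3.9909  r=1.6291  x^+=5.1215  v^+=4.7055  a^+=1.0315

a_post = 1.0315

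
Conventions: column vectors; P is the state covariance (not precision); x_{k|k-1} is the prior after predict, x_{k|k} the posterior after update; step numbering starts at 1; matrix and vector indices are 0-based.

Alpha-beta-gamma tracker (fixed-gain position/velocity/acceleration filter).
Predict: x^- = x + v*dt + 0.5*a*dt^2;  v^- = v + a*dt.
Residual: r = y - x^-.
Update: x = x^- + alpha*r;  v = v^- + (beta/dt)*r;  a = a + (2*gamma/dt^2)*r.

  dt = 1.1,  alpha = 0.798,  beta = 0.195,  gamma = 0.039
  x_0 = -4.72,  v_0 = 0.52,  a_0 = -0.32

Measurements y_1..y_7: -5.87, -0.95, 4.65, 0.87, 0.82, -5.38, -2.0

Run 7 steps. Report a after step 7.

step 1: x_pred=-4.3416  r=-1.5284  x^+=-5.5613  v^+=-0.1029  a^+=-0.4185
step 2: x_pred=-5.9277  r=4.9777  x^+=-1.9555  v^+=0.3191  a^+=-0.0976
step 3: x_pred=-1.6636  r=6.3136  x^+=3.3747  v^+=1.3309  a^+=0.3093
step 4: x_pred=5.0258  r=-4.1558  x^+=1.7095  v^+=0.9345  a^+=0.0414
step 5: x_pred=2.7625  r=-1.9425  x^+=1.2124  v^+=0.6357  a^+=-0.0838
step 6: x_pred=1.8610  r=-7.2410  x^+=-3.9173  v^+=-0.7401  a^+=-0.5505
step 7: x_pred=-5.0645  r=3.0645  x^+=-2.6190  v^+=-0.8024  a^+=-0.3530

a_post = -0.3530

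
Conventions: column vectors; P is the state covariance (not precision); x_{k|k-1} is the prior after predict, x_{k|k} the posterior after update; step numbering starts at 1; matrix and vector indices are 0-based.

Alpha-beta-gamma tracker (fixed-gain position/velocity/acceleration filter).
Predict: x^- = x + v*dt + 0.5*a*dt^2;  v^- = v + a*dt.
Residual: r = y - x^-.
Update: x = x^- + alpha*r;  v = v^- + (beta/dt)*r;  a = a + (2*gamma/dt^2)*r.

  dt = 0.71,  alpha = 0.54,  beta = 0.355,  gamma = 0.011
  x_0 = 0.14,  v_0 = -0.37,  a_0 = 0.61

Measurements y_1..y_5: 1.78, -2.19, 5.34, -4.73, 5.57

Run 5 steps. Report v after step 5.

v_post = 2.2587

step 1: x_pred=0.0311  r=1.7489  x^+=0.9755  v^+=0.9376  a^+=0.6863
step 2: x_pred=1.8142  r=-4.0042  x^+=-0.3481  v^+=-0.5772  a^+=0.5116
step 3: x_pred=-0.6290  r=5.9690  x^+=2.5943  v^+=2.7705  a^+=0.7721
step 4: x_pred=4.7559  r=-9.4859  x^+=-0.3665  v^+=-1.4243  a^+=0.3581
step 5: x_pred=-1.2875  r=6.8575  x^+=2.4156  v^+=2.2587  a^+=0.6574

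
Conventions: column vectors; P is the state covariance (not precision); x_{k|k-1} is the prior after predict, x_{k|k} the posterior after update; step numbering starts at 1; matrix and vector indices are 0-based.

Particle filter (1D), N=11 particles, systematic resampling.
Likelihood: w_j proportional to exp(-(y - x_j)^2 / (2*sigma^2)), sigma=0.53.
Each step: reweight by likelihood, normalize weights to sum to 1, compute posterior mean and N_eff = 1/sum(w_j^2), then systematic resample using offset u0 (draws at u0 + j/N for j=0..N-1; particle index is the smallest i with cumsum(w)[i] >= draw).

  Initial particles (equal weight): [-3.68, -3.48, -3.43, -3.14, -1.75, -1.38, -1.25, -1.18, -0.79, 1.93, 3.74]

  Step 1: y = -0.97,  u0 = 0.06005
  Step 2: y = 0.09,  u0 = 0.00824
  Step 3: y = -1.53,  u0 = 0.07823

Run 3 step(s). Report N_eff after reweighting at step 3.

N_eff = 9.3128

step 1: w=[0.0000, 0.0000, 0.0000, 0.0001, 0.0887, 0.1942, 0.2278, 0.2421, 0.2472, 0.0000, 0.0000]  mean=-1.1890  Neff=4.6046  idx=[4, 5, 5, 6, 6, 7, 7, 7, 8, 8, 8]
step 2: w=[0.0023, 0.0203, 0.0203, 0.0389, 0.0389, 0.0538, 0.0538, 0.0538, 0.2393, 0.2393, 0.2393]  mean=-0.9148  Neff=5.4238  idx=[1, 4, 6, 7, 8, 8, 9, 9, 9, 10, 10]
step 3: w=[0.1580, 0.1431, 0.1323, 0.1323, 0.0621, 0.0621, 0.0621, 0.0621, 0.0621, 0.0621, 0.0621]  mean=-1.0522  Neff=9.3128  idx=[0, 1, 1, 2, 3, 3, 4, 6, 7, 9, 10]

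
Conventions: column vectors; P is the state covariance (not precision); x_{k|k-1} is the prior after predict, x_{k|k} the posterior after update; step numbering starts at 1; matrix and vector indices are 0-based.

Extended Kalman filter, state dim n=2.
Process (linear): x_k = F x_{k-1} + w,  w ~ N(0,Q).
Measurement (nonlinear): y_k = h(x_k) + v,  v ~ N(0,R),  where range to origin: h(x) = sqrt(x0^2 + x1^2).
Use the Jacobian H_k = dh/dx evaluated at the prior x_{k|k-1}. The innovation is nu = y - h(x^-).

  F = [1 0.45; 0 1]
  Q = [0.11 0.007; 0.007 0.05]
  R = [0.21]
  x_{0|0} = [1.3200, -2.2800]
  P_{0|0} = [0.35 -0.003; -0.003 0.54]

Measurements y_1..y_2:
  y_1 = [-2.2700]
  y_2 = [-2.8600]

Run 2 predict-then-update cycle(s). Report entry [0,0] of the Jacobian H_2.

H_jac[0,0] = 0.8529

step 1: x^-=[0.2940, -2.2800]  P^-=[0.5666 0.2470; 0.2470 0.5900]  H_jac=[0.1279 -0.9918]  S=[0.7370]  K=[-0.2341; -0.7511]  nu=[-4.5689]  x^+=[1.3635, 1.1519]  P^+=[0.5263 0.1174; 0.1174 0.1742]
step 2: x^-=[1.8818, 1.1519]  P^-=[0.7772 0.2028; 0.2028 0.2242]  H_jac=[0.8529 0.5221]  S=[1.0171]  K=[0.7559; 0.2851]  nu=[-5.0664]  x^+=[-1.9476, -0.2927]  P^+=[0.1961 -0.0164; -0.0164 0.1415]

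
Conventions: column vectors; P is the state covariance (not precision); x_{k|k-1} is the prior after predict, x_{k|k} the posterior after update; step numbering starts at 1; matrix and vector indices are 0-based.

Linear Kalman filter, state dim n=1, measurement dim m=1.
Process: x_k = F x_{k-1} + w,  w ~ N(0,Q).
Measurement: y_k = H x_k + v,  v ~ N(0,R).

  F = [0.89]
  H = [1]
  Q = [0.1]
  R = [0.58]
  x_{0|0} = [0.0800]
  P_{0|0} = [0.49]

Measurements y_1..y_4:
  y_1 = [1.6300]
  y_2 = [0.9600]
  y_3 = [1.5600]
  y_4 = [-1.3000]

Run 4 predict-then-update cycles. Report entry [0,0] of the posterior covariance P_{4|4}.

step 1: x^-=[0.0712]  P^-=[0.4881]  S=[1.0681]  K=[0.4570]  nu=[1.5588]  x^+=[0.7836]  P^+=[0.2651]
step 2: x^-=[0.6974]  P^-=[0.3100]  S=[0.8900]  K=[0.3483]  nu=[0.2626]  x^+=[0.7888]  P^+=[0.2020]
step 3: x^-=[0.7021]  P^-=[0.2600]  S=[0.8400]  K=[0.3095]  nu=[0.8579]  x^+=[0.9676]  P^+=[0.1795]
step 4: x^-=[0.8612]  P^-=[0.2422]  S=[0.8222]  K=[0.2946]  nu=[-2.1612]  x^+=[0.2245]  P^+=[0.1709]

P_post[0,0] = 0.1709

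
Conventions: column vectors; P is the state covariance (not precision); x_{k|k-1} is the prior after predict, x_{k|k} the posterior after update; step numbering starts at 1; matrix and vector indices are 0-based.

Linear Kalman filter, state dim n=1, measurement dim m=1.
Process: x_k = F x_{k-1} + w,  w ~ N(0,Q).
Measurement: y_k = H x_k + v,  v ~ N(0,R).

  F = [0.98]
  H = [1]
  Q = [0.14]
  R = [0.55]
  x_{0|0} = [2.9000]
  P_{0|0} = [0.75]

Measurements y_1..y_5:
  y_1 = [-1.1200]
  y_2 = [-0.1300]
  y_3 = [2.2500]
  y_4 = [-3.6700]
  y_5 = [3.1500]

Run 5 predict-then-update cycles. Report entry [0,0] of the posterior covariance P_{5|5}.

P_post[0,0] = 0.2130

step 1: x^-=[2.8420]  P^-=[0.8603]  S=[1.4103]  K=[0.6100]  nu=[-3.9620]  x^+=[0.4251]  P^+=[0.3355]
step 2: x^-=[0.4166]  P^-=[0.4622]  S=[1.0122]  K=[0.4566]  nu=[-0.5466]  x^+=[0.1670]  P^+=[0.2512]
step 3: x^-=[0.1637]  P^-=[0.3812]  S=[0.9312]  K=[0.4094]  nu=[2.0863]  x^+=[1.0178]  P^+=[0.2252]
step 4: x^-=[0.9974]  P^-=[0.3562]  S=[0.9062]  K=[0.3931]  nu=[-4.6674]  x^+=[-0.8373]  P^+=[0.2162]
step 5: x^-=[-0.8206]  P^-=[0.3476]  S=[0.8976]  K=[0.3873]  nu=[3.9706]  x^+=[0.7172]  P^+=[0.2130]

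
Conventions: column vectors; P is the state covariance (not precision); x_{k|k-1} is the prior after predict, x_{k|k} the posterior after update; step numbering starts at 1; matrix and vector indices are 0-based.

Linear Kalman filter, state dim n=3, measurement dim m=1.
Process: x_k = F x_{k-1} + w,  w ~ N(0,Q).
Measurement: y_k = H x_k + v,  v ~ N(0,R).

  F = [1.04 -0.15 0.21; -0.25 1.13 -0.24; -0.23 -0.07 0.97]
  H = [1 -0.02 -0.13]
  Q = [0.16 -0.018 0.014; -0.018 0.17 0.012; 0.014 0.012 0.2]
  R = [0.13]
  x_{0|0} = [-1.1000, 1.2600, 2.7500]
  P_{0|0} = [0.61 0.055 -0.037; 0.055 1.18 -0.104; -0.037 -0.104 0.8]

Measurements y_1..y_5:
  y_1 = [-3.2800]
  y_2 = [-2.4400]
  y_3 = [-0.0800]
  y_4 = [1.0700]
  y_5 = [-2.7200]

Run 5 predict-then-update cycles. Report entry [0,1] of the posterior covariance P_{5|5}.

P_post[0,1] = -0.1874

step 1: x^-=[-0.7555, 1.0388, 2.8323]  P^-=[0.8548 -0.3675 0.0225; -0.3675 1.7818 -0.3546; 0.0225 -0.3546 1.0232]  S=[1.0099]  K=[0.8509; -0.3535; -0.1025]  nu=[-2.1355]  x^+=[-2.5726, 1.7938, 3.0511]  P^+=[0.1237 -0.0637 0.1105; -0.0637 1.6556 -0.3912; 0.1105 -0.3912 1.0126]
step 2: x^-=[-2.3038, 1.9378, 3.4257]  P^-=[0.4685 -0.5994 0.3793; -0.5994 2.6116 -0.7882; 0.3793 -0.7882 1.1692]  S=[0.5406]  K=[0.7976; -1.0159; 0.4497]  nu=[0.3479]  x^+=[-2.0263, 1.5844, 3.5821]  P^+=[0.1246 -0.1614 0.1854; -0.1614 2.0537 -0.5413; 0.1854 -0.5413 1.0599]
step 3: x^-=[-1.5928, 1.4372, 3.8298]  P^-=[0.5531 -0.8515 0.4926; -0.8515 3.2682 -0.9880; 0.4926 -0.9880 1.1995]  S=[0.6055]  K=[0.8358; -1.3021; 0.5887]  nu=[2.0394]  x^+=[0.1118, -1.2182, 5.0304]  P^+=[0.1301 -0.1925 0.1947; -0.1925 2.2416 -0.5239; 0.1947 -0.5239 0.9896]
step 4: x^-=[1.3553, -2.6118, 4.9391]  P^-=[0.5729 -0.9171 0.4863; -0.9171 3.5137 -0.9610; 0.4863 -0.9610 1.1270]  S=[0.6286]  K=[0.8400; -1.3720; 0.5711]  nu=[0.3045]  x^+=[1.6111, -3.0296, 5.1130]  P^+=[0.1294 -0.1927 0.1847; -0.1927 2.3304 -0.4685; 0.1847 -0.4685 0.9220]
step 5: x^-=[3.2037, -5.0534, 4.8011]  P^-=[0.5633 -0.9106 0.4552; -0.9106 3.5920 -0.8888; 0.4552 -0.8888 1.0608]  S=[0.6261]  K=[0.8343; -1.3845; 0.5352]  nu=[-5.4007]  x^+=[-1.3018, 2.4237, 1.9109]  P^+=[0.1275 -0.1874 0.1757; -0.1874 2.3918 -0.4249; 0.1757 -0.4249 0.8815]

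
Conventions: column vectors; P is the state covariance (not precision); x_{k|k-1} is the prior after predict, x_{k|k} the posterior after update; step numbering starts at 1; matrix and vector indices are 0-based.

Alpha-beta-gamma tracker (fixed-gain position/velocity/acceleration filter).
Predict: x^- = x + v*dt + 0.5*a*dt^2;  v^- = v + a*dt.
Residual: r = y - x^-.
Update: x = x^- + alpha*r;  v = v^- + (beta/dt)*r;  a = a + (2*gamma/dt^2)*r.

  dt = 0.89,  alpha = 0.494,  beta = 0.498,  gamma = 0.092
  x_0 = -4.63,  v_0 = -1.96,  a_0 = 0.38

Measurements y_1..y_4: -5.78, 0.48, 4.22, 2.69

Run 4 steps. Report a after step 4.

step 1: x_pred=-6.2239  r=0.4439  x^+=-6.0046  v^+=-1.3734  a^+=0.4831
step 2: x_pred=-7.0356  r=7.5156  x^+=-3.3229  v^+=3.2619  a^+=2.2289
step 3: x_pred=0.4630  r=3.7570  x^+=2.3190  v^+=7.3479  a^+=3.1017
step 4: x_pred=10.0870  r=-7.3970  x^+=6.4329  v^+=5.9694  a^+=1.3834

a_post = 1.3834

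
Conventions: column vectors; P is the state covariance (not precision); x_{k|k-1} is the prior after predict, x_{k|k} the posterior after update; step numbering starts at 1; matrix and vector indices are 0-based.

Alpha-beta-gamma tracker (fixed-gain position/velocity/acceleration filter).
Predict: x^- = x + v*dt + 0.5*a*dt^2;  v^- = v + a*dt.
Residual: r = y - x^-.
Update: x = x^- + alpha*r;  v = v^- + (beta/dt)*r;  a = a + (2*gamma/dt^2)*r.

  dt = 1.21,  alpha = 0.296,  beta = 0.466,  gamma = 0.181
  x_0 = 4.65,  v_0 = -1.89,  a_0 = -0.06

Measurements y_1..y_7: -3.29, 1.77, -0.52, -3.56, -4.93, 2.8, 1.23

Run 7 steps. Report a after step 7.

a_post = -0.6763

step 1: x_pred=2.3192  r=-5.6092  x^+=0.6589  v^+=-4.1228  a^+=-1.4469
step 2: x_pred=-5.3889  r=7.1589  x^+=-3.2699  v^+=-3.1165  a^+=0.3232
step 3: x_pred=-6.8042  r=6.2842  x^+=-4.9441  v^+=-0.3052  a^+=1.8770
step 4: x_pred=-3.9394  r=0.3794  x^+=-3.8271  v^+=2.1120  a^+=1.9708
step 5: x_pred=0.1712  r=-5.1012  x^+=-1.3388  v^+=2.5321  a^+=0.7095
step 6: x_pred=2.2444  r=0.5556  x^+=2.4089  v^+=3.6045  a^+=0.8469
step 7: x_pred=7.3903  r=-6.1603  x^+=5.5668  v^+=2.2568  a^+=-0.6763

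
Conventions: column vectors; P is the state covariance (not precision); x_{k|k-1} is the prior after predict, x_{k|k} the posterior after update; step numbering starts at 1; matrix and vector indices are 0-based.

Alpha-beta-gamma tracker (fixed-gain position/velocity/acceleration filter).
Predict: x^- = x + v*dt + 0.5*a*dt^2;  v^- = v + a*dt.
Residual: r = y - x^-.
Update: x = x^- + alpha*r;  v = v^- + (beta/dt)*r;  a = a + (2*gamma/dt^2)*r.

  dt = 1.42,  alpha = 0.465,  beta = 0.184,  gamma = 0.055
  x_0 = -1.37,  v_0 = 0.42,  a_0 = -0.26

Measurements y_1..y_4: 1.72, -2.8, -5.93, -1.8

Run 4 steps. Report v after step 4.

step 1: x_pred=-1.0357  r=2.7557  x^+=0.2457  v^+=0.4079  a^+=-0.1097
step 2: x_pred=0.7143  r=-3.5143  x^+=-0.9198  v^+=-0.2032  a^+=-0.3014
step 3: x_pred=-1.5123  r=-4.4177  x^+=-3.5665  v^+=-1.2036  a^+=-0.5424
step 4: x_pred=-5.8225  r=4.0225  x^+=-3.9520  v^+=-1.4526  a^+=-0.3229

v_post = -1.4526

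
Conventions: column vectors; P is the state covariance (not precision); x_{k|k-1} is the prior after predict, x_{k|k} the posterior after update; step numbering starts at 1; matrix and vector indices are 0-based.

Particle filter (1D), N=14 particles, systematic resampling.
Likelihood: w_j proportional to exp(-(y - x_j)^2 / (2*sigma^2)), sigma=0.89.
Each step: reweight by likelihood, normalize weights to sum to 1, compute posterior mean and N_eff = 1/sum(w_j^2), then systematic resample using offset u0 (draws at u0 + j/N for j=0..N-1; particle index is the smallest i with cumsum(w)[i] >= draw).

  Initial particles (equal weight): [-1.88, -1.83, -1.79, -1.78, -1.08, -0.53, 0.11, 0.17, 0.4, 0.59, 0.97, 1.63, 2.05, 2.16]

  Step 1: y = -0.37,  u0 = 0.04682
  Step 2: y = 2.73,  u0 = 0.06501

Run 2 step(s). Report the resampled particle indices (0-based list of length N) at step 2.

step 1: w=[0.0385, 0.0423, 0.0454, 0.0463, 0.1181, 0.1597, 0.1403, 0.1350, 0.1116, 0.0907, 0.0522, 0.0130, 0.0040, 0.0029]  mean=-0.3027  Neff=9.2214  idx=[1, 2, 4, 4, 5, 5, 6, 6, 7, 7, 8, 8, 9, 10]
step 2: w=[0.0000, 0.0000, 0.0003, 0.0003, 0.0038, 0.0038, 0.0407, 0.0407, 0.0495, 0.0495, 0.1006, 0.1006, 0.1720, 0.4383]  mean=0.6281  Neff=3.9974  idx=[7, 8, 10, 10, 11, 12, 12, 13, 13, 13, 13, 13, 13, 13]

resampled_idx = [7, 8, 10, 10, 11, 12, 12, 13, 13, 13, 13, 13, 13, 13]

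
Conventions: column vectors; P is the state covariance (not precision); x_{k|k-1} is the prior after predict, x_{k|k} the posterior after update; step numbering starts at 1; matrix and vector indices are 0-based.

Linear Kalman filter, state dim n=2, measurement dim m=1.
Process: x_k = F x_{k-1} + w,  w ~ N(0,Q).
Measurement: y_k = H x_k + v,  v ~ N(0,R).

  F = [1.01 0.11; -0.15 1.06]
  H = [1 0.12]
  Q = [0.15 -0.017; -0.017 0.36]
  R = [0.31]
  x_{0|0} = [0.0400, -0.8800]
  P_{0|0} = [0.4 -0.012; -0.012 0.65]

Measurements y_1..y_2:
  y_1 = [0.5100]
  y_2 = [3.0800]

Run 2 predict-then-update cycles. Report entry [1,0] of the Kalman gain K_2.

step 1: x^-=[-0.0564, -0.9388]  P^-=[0.5632 -0.0145; -0.0145 1.1032]  S=[0.8857]  K=[0.6340; 0.1331]  nu=[0.6791]  x^+=[0.3741, -0.8484]  P^+=[0.2072 -0.0892; -0.0892 1.0875]
step 2: x^-=[0.2845, -0.9554]  P^-=[0.3547 -0.0156; -0.0156 1.6149]  S=[0.6842]  K=[0.5157; 0.2603]  nu=[2.9101]  x^+=[1.7853, -0.1978]  P^+=[0.1728 -0.1075; -0.1075 1.5685]

K[1,0] = 0.2603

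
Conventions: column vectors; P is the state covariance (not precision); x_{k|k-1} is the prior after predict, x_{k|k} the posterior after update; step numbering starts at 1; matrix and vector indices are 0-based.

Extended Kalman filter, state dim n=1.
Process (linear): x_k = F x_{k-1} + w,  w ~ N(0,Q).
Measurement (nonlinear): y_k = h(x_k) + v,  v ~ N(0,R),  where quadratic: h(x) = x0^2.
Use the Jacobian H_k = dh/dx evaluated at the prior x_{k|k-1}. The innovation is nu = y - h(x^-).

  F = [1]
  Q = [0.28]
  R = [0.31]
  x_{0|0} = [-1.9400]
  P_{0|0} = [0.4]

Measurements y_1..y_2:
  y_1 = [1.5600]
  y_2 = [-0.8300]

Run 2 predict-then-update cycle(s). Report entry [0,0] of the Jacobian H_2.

step 1: x^-=[-1.9400]  P^-=[0.6800]  H_jac=[-3.8800]  S=[10.5470]  K=[-0.2502]  nu=[-2.2036]  x^+=[-1.3888]  P^+=[0.0200]
step 2: x^-=[-1.3888]  P^-=[0.3000]  H_jac=[-2.7775]  S=[2.6243]  K=[-0.3175]  nu=[-2.7586]  x^+=[-0.5129]  P^+=[0.0354]

H_jac[0,0] = -2.7775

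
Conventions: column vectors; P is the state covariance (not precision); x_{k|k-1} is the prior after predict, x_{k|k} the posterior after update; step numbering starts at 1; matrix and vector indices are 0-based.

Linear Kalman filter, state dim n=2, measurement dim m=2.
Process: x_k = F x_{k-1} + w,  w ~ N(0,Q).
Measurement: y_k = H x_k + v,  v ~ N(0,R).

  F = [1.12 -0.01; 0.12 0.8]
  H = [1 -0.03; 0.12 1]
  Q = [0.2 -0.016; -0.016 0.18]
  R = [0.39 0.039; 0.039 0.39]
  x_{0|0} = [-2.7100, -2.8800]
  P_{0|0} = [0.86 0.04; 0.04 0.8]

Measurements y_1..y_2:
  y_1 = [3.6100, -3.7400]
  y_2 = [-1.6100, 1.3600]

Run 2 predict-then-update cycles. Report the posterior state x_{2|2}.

step 1: x^-=[-3.0064, -2.6292]  P^-=[1.2780 0.1290; 0.1290 0.7121]  S=[1.6609 0.2995; 0.2995 1.1514]  K=[0.7585 0.0479; -0.0516 0.6453]  nu=[6.5375, -0.7500]  x^+=[1.9163, -3.4503]  P^+=[0.2981 0.0125; 0.0125 0.2481]
step 2: x^-=[2.1808, -2.5303]  P^-=[0.5736 0.0333; 0.0333 0.3455]  S=[0.9619 0.1306; 0.1306 0.7517]  K=[0.5908 0.0332; -0.0403 0.4719]  nu=[-3.8667, 3.6286]  x^+=[0.0168, -0.6622]  P^+=[0.2319 0.0081; 0.0081 0.1815]

x_post = [0.0168, -0.6622]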